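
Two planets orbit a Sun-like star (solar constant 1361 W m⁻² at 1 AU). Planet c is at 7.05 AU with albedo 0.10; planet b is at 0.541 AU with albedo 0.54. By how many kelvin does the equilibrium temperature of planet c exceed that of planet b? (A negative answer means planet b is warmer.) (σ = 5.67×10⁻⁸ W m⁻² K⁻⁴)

ΔT ≈ -209.5 K

T_eq = [S₀(1−A)/(4σd²)]^(1/4), so T ∝ (1−A)^(1/4) / √d.
T₁ = [1361×0.90/(4×5.67×10⁻⁸×7.05²)]^(1/4) = 102.10 K.
T₂ = [1361×0.46/(4×5.67×10⁻⁸×0.541²)]^(1/4) = 311.63 K.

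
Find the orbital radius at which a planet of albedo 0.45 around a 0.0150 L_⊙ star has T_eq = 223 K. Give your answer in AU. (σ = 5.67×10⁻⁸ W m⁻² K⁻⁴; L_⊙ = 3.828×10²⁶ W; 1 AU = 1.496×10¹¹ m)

d ≈ 0.141 AU

L = 0.0150 × 3.828×10²⁶ = 5.74×10²⁴ W.
From T_eq⁴ = L(1−A)/(16πσd²): d = √[L(1−A)/(16πσT_eq⁴)].
d = √[5.74×10²⁴ × 0.55 / (16π × 5.67×10⁻⁸ × (223)⁴)] = 2.12×10¹⁰ m = 0.141 AU.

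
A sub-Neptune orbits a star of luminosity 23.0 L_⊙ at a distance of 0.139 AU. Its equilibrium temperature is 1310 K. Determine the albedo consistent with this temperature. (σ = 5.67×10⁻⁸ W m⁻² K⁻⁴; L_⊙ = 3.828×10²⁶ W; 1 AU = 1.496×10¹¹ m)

A ≈ 0.59

d = 0.139 AU = 2.08×10¹⁰ m.
L = 23.0 × 3.828×10²⁶ = 8.80×10²⁷ W.
Flux: S = L/(4πd²) = 8.80×10²⁷/(4π×(2.08×10¹⁰)²) = 1.62×10⁶ W m⁻².
From T_eq⁴ = S(1−A)/(4σ): 1−A = 4σT_eq⁴/S.
1−A = 4 × 5.67×10⁻⁸ × (1310)⁴ / 1.62×10⁶ = 0.412.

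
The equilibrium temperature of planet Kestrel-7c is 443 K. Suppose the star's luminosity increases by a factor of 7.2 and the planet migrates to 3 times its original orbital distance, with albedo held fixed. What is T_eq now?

T_eq ≈ 419 K

T_eq ∝ L^(1/4) · d^(−1/2).
T′ = 443 × 7.2^(1/4) / 3^(1/2) = 419 K.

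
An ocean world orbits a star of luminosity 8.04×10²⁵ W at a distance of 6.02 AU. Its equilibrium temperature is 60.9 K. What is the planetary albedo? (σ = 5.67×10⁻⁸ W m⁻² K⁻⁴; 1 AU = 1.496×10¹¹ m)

A ≈ 0.60

d = 6.02 AU = 9.01×10¹¹ m.
Flux: S = L/(4πd²) = 8.04×10²⁵/(4π×(9.01×10¹¹)²) = 7.89 W m⁻².
From T_eq⁴ = S(1−A)/(4σ): 1−A = 4σT_eq⁴/S.
1−A = 4 × 5.67×10⁻⁸ × (60.9)⁴ / 7.89 = 0.395.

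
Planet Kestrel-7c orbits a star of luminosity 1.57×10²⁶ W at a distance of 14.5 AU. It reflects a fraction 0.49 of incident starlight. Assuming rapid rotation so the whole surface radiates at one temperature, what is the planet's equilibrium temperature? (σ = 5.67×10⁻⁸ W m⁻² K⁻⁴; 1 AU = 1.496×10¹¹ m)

T_eq ≈ 49.4 K

d = 14.5 AU = 2.17×10¹² m.
Flux: S = L/(4πd²) = 1.57×10²⁶/(4π×(2.17×10¹²)²) = 2.66 W m⁻².
Energy balance: absorbed = emitted ⇒ πR²·S(1−A) = 4πR²·σT_eq⁴, so T_eq⁴ = S(1−A)/(4σ).
T_eq = [2.66 × 0.51 / (4 × 5.67×10⁻⁸)]^(1/4) = (5.97×10⁶)^(1/4) = 49.4 K.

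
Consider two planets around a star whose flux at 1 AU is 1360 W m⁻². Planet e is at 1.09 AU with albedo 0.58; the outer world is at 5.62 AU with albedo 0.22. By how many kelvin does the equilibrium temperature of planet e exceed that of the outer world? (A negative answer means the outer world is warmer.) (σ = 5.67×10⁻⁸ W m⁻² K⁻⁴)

T_eq = [S₀(1−A)/(4σd²)]^(1/4), so T ∝ (1−A)^(1/4) / √d.
T₁ = [1360×0.42/(4×5.67×10⁻⁸×1.09²)]^(1/4) = 214.57 K.
T₂ = [1360×0.78/(4×5.67×10⁻⁸×5.62²)]^(1/4) = 110.31 K.

ΔT ≈ 104.3 K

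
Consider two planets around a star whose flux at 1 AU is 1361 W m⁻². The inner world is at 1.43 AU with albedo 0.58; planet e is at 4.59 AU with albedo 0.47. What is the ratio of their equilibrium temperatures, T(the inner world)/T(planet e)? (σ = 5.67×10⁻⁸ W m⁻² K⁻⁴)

T₁/T₂ ≈ 1.690

T_eq = [S₀(1−A)/(4σd²)]^(1/4), so T ∝ (1−A)^(1/4) / √d.
T₁ = [1361×0.42/(4×5.67×10⁻⁸×1.43²)]^(1/4) = 187.37 K.
T₂ = [1361×0.53/(4×5.67×10⁻⁸×4.59²)]^(1/4) = 110.85 K.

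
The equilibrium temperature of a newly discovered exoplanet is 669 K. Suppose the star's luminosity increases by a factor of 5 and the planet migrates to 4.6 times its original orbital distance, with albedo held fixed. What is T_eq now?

T_eq ≈ 466 K

T_eq ∝ L^(1/4) · d^(−1/2).
T′ = 669 × 5^(1/4) / 4.6^(1/2) = 466 K.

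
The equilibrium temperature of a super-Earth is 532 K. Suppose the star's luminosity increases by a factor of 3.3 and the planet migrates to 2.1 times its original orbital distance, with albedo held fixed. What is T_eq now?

T_eq ∝ L^(1/4) · d^(−1/2).
T′ = 532 × 3.3^(1/4) / 2.1^(1/2) = 495 K.

T_eq ≈ 495 K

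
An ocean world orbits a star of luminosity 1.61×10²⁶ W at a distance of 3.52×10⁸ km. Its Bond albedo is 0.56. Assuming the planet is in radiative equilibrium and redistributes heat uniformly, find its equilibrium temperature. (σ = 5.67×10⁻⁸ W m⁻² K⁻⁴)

T_eq ≈ 119 K

d = 3.52×10⁸ km = 3.52×10¹¹ m.
Flux: S = L/(4πd²) = 1.61×10²⁶/(4π×(3.52×10¹¹)²) = 103 W m⁻².
Energy balance: absorbed = emitted ⇒ πR²·S(1−A) = 4πR²·σT_eq⁴, so T_eq⁴ = S(1−A)/(4σ).
T_eq = [103 × 0.44 / (4 × 5.67×10⁻⁸)]^(1/4) = (2.01×10⁸)^(1/4) = 119 K.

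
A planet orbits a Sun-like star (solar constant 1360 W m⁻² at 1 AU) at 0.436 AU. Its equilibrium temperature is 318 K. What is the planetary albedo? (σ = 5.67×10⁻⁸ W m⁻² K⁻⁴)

A ≈ 0.68

Flux at 0.436 AU: S = 1360/0.436² = 7150 W m⁻².
From T_eq⁴ = S(1−A)/(4σ): 1−A = 4σT_eq⁴/S.
1−A = 4 × 5.67×10⁻⁸ × (318)⁴ / 7150 = 0.324.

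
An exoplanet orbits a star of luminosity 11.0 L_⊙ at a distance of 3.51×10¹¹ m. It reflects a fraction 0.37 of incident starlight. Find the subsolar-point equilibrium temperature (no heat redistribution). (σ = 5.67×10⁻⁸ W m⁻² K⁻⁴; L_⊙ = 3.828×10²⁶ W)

T_ss ≈ 417 K

L = 11.0 × 3.828×10²⁶ = 4.21×10²⁷ W.
Flux: S = L/(4πd²) = 4.21×10²⁷/(4π×(3.51×10¹¹)²) = 2720 W m⁻².
At the subsolar point the surface absorbs S(1−A) and emits σT⁴ per unit area — no factor of 4, since only the local patch is in balance.
T = [2720 × 0.63 / 5.67×10⁻⁸]^(1/4) = (3.02×10¹⁰)^(1/4) = 417 K.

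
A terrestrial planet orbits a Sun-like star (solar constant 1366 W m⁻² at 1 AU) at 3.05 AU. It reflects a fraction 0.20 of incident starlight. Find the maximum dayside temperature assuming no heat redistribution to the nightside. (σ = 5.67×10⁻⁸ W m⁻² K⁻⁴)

T_ss ≈ 213 K

Flux at 3.05 AU: S = 1366/3.05² = 147 W m⁻².
With no redistribution each surface element balances locally: S(1−A) = σT⁴.
T = [147 × 0.80 / 5.67×10⁻⁸]^(1/4) = (2.07×10⁹)^(1/4) = 213 K.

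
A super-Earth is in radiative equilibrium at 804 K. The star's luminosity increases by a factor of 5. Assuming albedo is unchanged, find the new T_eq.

T_eq ≈ 1200 K

T_eq ∝ L^(1/4) · d^(−1/2).
T′ = 804 × 5^(1/4) = 1200 K.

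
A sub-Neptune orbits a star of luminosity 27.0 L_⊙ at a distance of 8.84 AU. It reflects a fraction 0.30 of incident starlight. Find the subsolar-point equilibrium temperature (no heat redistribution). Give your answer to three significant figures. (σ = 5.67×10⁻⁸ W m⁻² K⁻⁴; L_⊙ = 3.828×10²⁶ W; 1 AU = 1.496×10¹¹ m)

d = 8.84 AU = 1.32×10¹² m.
L = 27.0 × 3.828×10²⁶ = 1.03×10²⁸ W.
Flux: S = L/(4πd²) = 1.03×10²⁸/(4π×(1.32×10¹²)²) = 470 W m⁻².
At the subsolar point the surface absorbs S(1−A) and emits σT⁴ per unit area — no factor of 4, since only the local patch is in balance.
T = [470 × 0.70 / 5.67×10⁻⁸]^(1/4) = (5.81×10⁹)^(1/4) = 276 K.

T_ss ≈ 276 K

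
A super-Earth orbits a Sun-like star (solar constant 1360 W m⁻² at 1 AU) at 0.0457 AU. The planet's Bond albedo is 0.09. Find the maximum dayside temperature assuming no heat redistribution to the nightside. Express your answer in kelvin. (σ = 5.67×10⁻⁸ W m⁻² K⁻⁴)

Flux at 0.0457 AU: S = 1360/0.0457² = 6.51×10⁵ W m⁻².
With no redistribution each surface element balances locally: S(1−A) = σT⁴.
T = [6.51×10⁵ × 0.91 / 5.67×10⁻⁸]^(1/4) = (1.05×10¹³)^(1/4) = 1800 K.

T_ss ≈ 1800 K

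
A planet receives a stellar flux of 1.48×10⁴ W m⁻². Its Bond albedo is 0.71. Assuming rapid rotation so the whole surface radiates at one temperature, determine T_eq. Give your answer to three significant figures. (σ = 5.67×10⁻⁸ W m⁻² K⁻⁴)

T_eq ≈ 371 K

Energy balance: absorbed = emitted ⇒ πR²·S(1−A) = 4πR²·σT_eq⁴, so T_eq⁴ = S(1−A)/(4σ).
T_eq = [1.48×10⁴ × 0.29 / (4 × 5.67×10⁻⁸)]^(1/4) = (1.89×10¹⁰)^(1/4) = 371 K.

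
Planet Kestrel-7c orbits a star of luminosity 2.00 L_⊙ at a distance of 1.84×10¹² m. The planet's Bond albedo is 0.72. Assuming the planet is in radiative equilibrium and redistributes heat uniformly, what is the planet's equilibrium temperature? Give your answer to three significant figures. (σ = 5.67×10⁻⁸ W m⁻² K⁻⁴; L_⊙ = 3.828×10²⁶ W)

T_eq ≈ 68.7 K

L = 2.00 × 3.828×10²⁶ = 7.66×10²⁶ W.
Flux: S = L/(4πd²) = 7.66×10²⁶/(4π×(1.84×10¹²)²) = 18.0 W m⁻².
Energy balance: absorbed = emitted ⇒ πR²·S(1−A) = 4πR²·σT_eq⁴, so T_eq⁴ = S(1−A)/(4σ).
T_eq = [18.0 × 0.28 / (4 × 5.67×10⁻⁸)]^(1/4) = (2.22×10⁷)^(1/4) = 68.7 K.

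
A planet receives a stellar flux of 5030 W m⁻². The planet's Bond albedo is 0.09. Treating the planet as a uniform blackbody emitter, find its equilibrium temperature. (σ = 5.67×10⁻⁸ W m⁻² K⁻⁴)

Energy balance: absorbed = emitted ⇒ πR²·S(1−A) = 4πR²·σT_eq⁴, so T_eq⁴ = S(1−A)/(4σ).
T_eq = [5030 × 0.91 / (4 × 5.67×10⁻⁸)]^(1/4) = (2.02×10¹⁰)^(1/4) = 377 K.

T_eq ≈ 377 K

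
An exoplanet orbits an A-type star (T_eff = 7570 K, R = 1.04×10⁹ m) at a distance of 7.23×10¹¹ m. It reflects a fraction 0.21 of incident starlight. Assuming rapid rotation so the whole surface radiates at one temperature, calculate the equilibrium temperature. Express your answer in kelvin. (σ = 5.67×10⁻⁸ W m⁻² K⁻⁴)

L = 4πR_⋆²σT_⋆⁴ = 4π(1.04×10⁹)² × 5.67×10⁻⁸ × (7570)⁴ = 2.53×10²⁷ W.
S = L/(4πd²) = 385 W m⁻².
Energy balance: absorbed = emitted ⇒ πR²·S(1−A) = 4πR²·σT_eq⁴, so T_eq⁴ = S(1−A)/(4σ).
T_eq = [385 × 0.79 / (4 × 5.67×10⁻⁸)]^(1/4) = (1.34×10⁹)^(1/4) = 191 K.

T_eq ≈ 191 K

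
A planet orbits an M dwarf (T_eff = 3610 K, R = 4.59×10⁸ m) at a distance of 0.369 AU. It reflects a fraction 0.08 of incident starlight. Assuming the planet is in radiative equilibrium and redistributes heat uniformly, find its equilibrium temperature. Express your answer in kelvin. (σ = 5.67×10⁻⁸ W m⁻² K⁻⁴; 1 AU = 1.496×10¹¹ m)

d = 0.369 AU = 5.52×10¹⁰ m.
L = 4πR_⋆²σT_⋆⁴ = 4π(4.59×10⁸)² × 5.67×10⁻⁸ × (3610)⁴ = 2.55×10²⁵ W.
S = L/(4πd²) = 666 W m⁻².
Energy balance: absorbed = emitted ⇒ πR²·S(1−A) = 4πR²·σT_eq⁴, so T_eq⁴ = S(1−A)/(4σ).
T_eq = [666 × 0.92 / (4 × 5.67×10⁻⁸)]^(1/4) = (2.70×10⁹)^(1/4) = 228 K.

T_eq ≈ 228 K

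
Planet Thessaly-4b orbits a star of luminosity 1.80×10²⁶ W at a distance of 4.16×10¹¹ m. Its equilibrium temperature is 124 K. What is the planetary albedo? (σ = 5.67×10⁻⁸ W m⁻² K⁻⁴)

A ≈ 0.35

Flux: S = L/(4πd²) = 1.80×10²⁶/(4π×(4.16×10¹¹)²) = 82.8 W m⁻².
From T_eq⁴ = S(1−A)/(4σ): 1−A = 4σT_eq⁴/S.
1−A = 4 × 5.67×10⁻⁸ × (124)⁴ / 82.8 = 0.648.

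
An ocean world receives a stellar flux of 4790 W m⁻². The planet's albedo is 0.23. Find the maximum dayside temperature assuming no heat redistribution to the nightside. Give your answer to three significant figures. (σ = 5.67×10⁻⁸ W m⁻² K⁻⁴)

T_ss ≈ 505 K

With no redistribution each surface element balances locally: S(1−A) = σT⁴.
T = [4790 × 0.77 / 5.67×10⁻⁸]^(1/4) = (6.50×10¹⁰)^(1/4) = 505 K.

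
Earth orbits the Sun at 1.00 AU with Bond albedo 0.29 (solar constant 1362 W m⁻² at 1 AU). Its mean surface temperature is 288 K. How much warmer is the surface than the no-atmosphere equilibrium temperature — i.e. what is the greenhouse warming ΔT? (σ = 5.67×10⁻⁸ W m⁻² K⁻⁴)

ΔT ≈ 32.5 K

S = 1362/1.00² = 1362 W m⁻².
T_eq = [S(1−A)/(4σ)]^(1/4) = [1362×0.71/(4×5.67×10⁻⁸)]^(1/4) = 255.5 K.
ΔT = T_surf − T_eq = 288 − 255.5.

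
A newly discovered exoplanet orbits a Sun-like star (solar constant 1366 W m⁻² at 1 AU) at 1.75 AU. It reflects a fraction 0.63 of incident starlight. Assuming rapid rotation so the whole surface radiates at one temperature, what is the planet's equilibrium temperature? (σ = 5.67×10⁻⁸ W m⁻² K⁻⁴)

Flux at 1.75 AU: S = 1366/1.75² = 446 W m⁻².
Energy balance: absorbed = emitted ⇒ πR²·S(1−A) = 4πR²·σT_eq⁴, so T_eq⁴ = S(1−A)/(4σ).
T_eq = [446 × 0.37 / (4 × 5.67×10⁻⁸)]^(1/4) = (7.28×10⁸)^(1/4) = 164 K.

T_eq ≈ 164 K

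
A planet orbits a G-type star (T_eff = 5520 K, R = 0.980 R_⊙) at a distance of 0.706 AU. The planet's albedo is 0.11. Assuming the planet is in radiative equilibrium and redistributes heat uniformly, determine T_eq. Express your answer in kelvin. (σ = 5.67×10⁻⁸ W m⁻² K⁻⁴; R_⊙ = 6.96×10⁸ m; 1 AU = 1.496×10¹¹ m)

R_⋆ = 0.980 × 6.96×10⁸ = 6.82×10⁸ m.
d = 0.706 AU = 1.06×10¹¹ m.
L = 4πR_⋆²σT_⋆⁴ = 4π(6.82×10⁸)² × 5.67×10⁻⁸ × (5520)⁴ = 3.08×10²⁶ W.
S = L/(4πd²) = 2200 W m⁻².
Energy balance: absorbed = emitted ⇒ πR²·S(1−A) = 4πR²·σT_eq⁴, so T_eq⁴ = S(1−A)/(4σ).
T_eq = [2200 × 0.89 / (4 × 5.67×10⁻⁸)]^(1/4) = (8.62×10⁹)^(1/4) = 305 K.

T_eq ≈ 305 K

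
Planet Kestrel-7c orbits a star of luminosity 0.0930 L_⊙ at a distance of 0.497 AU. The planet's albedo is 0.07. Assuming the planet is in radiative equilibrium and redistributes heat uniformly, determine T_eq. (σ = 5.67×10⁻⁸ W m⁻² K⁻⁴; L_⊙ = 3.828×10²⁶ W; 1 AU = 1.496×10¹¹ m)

d = 0.497 AU = 7.44×10¹⁰ m.
L = 0.0930 × 3.828×10²⁶ = 3.56×10²⁵ W.
Flux: S = L/(4πd²) = 3.56×10²⁵/(4π×(7.44×10¹⁰)²) = 512 W m⁻².
Energy balance: absorbed = emitted ⇒ πR²·S(1−A) = 4πR²·σT_eq⁴, so T_eq⁴ = S(1−A)/(4σ).
T_eq = [512 × 0.93 / (4 × 5.67×10⁻⁸)]^(1/4) = (2.10×10⁹)^(1/4) = 214 K.

T_eq ≈ 214 K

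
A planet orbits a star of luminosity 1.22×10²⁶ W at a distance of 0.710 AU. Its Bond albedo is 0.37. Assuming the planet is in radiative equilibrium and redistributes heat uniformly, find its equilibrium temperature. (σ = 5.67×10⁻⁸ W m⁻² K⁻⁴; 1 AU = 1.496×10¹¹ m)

d = 0.710 AU = 1.06×10¹¹ m.
Flux: S = L/(4πd²) = 1.22×10²⁶/(4π×(1.06×10¹¹)²) = 861 W m⁻².
Energy balance: absorbed = emitted ⇒ πR²·S(1−A) = 4πR²·σT_eq⁴, so T_eq⁴ = S(1−A)/(4σ).
T_eq = [861 × 0.63 / (4 × 5.67×10⁻⁸)]^(1/4) = (2.39×10⁹)^(1/4) = 221 K.

T_eq ≈ 221 K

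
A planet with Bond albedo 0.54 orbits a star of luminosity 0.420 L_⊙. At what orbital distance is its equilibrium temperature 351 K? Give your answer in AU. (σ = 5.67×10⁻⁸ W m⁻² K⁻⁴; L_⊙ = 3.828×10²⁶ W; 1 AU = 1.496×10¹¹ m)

d ≈ 0.276 AU

L = 0.420 × 3.828×10²⁶ = 1.61×10²⁶ W.
From T_eq⁴ = L(1−A)/(16πσd²): d = √[L(1−A)/(16πσT_eq⁴)].
d = √[1.61×10²⁶ × 0.46 / (16π × 5.67×10⁻⁸ × (351)⁴)] = 4.13×10¹⁰ m = 0.276 AU.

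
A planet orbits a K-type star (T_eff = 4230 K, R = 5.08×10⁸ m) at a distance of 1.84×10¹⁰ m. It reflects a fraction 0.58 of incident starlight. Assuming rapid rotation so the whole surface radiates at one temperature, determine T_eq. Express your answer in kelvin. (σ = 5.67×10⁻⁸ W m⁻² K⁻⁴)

T_eq ≈ 400 K

L = 4πR_⋆²σT_⋆⁴ = 4π(5.08×10⁸)² × 5.67×10⁻⁸ × (4230)⁴ = 5.89×10²⁵ W.
S = L/(4πd²) = 1.38×10⁴ W m⁻².
Energy balance: absorbed = emitted ⇒ πR²·S(1−A) = 4πR²·σT_eq⁴, so T_eq⁴ = S(1−A)/(4σ).
T_eq = [1.38×10⁴ × 0.42 / (4 × 5.67×10⁻⁸)]^(1/4) = (2.56×10¹⁰)^(1/4) = 400 K.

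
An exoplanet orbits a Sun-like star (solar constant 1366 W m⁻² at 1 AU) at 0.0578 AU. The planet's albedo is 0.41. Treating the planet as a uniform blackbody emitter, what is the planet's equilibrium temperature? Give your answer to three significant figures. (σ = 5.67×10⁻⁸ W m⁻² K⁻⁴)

T_eq ≈ 1020 K

Flux at 0.0578 AU: S = 1366/0.0578² = 4.09×10⁵ W m⁻².
Energy balance: absorbed = emitted ⇒ πR²·S(1−A) = 4πR²·σT_eq⁴, so T_eq⁴ = S(1−A)/(4σ).
T_eq = [4.09×10⁵ × 0.59 / (4 × 5.67×10⁻⁸)]^(1/4) = (1.06×10¹²)^(1/4) = 1020 K.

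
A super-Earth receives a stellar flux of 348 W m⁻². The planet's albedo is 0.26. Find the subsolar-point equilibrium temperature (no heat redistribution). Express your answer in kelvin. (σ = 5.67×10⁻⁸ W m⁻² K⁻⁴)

T_ss ≈ 260 K

At the subsolar point the surface absorbs S(1−A) and emits σT⁴ per unit area — no factor of 4, since only the local patch is in balance.
T = [348 × 0.74 / 5.67×10⁻⁸]^(1/4) = (4.54×10⁹)^(1/4) = 260 K.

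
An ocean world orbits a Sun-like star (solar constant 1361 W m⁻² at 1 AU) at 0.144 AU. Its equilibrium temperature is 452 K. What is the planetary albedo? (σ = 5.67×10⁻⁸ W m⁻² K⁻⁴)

Flux at 0.144 AU: S = 1361/0.144² = 6.56×10⁴ W m⁻².
From T_eq⁴ = S(1−A)/(4σ): 1−A = 4σT_eq⁴/S.
1−A = 4 × 5.67×10⁻⁸ × (452)⁴ / 6.56×10⁴ = 0.144.

A ≈ 0.86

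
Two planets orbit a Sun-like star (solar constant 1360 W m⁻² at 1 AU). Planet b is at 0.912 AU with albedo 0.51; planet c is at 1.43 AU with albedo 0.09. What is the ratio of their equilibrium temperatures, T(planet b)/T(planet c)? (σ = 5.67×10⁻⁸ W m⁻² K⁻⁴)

T₁/T₂ ≈ 1.073

T_eq = [S₀(1−A)/(4σd²)]^(1/4), so T ∝ (1−A)^(1/4) / √d.
T₁ = [1360×0.49/(4×5.67×10⁻⁸×0.912²)]^(1/4) = 243.80 K.
T₂ = [1360×0.91/(4×5.67×10⁻⁸×1.43²)]^(1/4) = 227.28 K.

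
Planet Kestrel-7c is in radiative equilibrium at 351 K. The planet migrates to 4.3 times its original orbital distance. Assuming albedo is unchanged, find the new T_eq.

T_eq ∝ L^(1/4) · d^(−1/2).
T′ = 351 / 4.3^(1/2) = 169 K.

T_eq ≈ 169 K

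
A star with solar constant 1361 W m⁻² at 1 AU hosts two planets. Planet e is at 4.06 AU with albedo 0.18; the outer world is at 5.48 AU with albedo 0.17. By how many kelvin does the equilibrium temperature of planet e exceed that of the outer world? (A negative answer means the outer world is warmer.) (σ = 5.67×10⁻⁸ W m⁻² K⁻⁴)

ΔT ≈ 18.0 K

T_eq = [S₀(1−A)/(4σd²)]^(1/4), so T ∝ (1−A)^(1/4) / √d.
T₁ = [1361×0.82/(4×5.67×10⁻⁸×4.06²)]^(1/4) = 131.45 K.
T₂ = [1361×0.83/(4×5.67×10⁻⁸×5.48²)]^(1/4) = 113.48 K.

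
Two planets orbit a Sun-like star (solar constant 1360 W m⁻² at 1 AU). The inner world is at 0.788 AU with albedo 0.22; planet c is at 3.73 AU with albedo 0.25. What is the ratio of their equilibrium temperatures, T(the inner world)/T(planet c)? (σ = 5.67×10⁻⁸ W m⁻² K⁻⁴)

T_eq = [S₀(1−A)/(4σd²)]^(1/4), so T ∝ (1−A)^(1/4) / √d.
T₁ = [1360×0.78/(4×5.67×10⁻⁸×0.788²)]^(1/4) = 294.60 K.
T₂ = [1360×0.75/(4×5.67×10⁻⁸×3.73²)]^(1/4) = 134.09 K.

T₁/T₂ ≈ 2.197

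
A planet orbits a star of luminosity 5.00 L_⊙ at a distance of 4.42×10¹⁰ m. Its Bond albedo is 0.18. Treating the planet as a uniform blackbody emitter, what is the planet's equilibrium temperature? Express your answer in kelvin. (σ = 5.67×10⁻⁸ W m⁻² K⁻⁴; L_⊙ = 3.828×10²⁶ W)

L = 5.00 × 3.828×10²⁶ = 1.91×10²⁷ W.
Flux: S = L/(4πd²) = 1.91×10²⁷/(4π×(4.42×10¹⁰)²) = 7.80×10⁴ W m⁻².
Energy balance: absorbed = emitted ⇒ πR²·S(1−A) = 4πR²·σT_eq⁴, so T_eq⁴ = S(1−A)/(4σ).
T_eq = [7.80×10⁴ × 0.82 / (4 × 5.67×10⁻⁸)]^(1/4) = (2.82×10¹¹)^(1/4) = 729 K.

T_eq ≈ 729 K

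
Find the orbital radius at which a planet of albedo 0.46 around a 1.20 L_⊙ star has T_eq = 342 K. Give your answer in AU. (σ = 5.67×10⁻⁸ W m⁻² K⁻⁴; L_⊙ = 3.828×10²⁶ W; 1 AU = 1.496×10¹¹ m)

d ≈ 0.533 AU

L = 1.20 × 3.828×10²⁶ = 4.59×10²⁶ W.
From T_eq⁴ = L(1−A)/(16πσd²): d = √[L(1−A)/(16πσT_eq⁴)].
d = √[4.59×10²⁶ × 0.54 / (16π × 5.67×10⁻⁸ × (342)⁴)] = 7.98×10¹⁰ m = 0.533 AU.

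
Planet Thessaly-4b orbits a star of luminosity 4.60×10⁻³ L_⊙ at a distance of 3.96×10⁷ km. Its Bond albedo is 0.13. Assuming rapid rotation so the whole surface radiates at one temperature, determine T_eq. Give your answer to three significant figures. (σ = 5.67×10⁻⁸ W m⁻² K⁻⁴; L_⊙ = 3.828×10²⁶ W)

d = 3.96×10⁷ km = 3.96×10¹⁰ m.
L = 4.60×10⁻³ × 3.828×10²⁶ = 1.76×10²⁴ W.
Flux: S = L/(4πd²) = 1.76×10²⁴/(4π×(3.96×10¹⁰)²) = 89.4 W m⁻².
Energy balance: absorbed = emitted ⇒ πR²·S(1−A) = 4πR²·σT_eq⁴, so T_eq⁴ = S(1−A)/(4σ).
T_eq = [89.4 × 0.87 / (4 × 5.67×10⁻⁸)]^(1/4) = (3.43×10⁸)^(1/4) = 136 K.

T_eq ≈ 136 K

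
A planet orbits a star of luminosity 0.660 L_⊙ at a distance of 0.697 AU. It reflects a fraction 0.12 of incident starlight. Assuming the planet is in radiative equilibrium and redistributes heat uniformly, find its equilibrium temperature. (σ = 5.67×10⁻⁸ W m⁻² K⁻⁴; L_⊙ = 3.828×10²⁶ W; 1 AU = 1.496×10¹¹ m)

T_eq ≈ 291 K

d = 0.697 AU = 1.04×10¹¹ m.
L = 0.660 × 3.828×10²⁶ = 2.53×10²⁶ W.
Flux: S = L/(4πd²) = 2.53×10²⁶/(4π×(1.04×10¹¹)²) = 1850 W m⁻².
Energy balance: absorbed = emitted ⇒ πR²·S(1−A) = 4πR²·σT_eq⁴, so T_eq⁴ = S(1−A)/(4σ).
T_eq = [1850 × 0.88 / (4 × 5.67×10⁻⁸)]^(1/4) = (7.17×10⁹)^(1/4) = 291 K.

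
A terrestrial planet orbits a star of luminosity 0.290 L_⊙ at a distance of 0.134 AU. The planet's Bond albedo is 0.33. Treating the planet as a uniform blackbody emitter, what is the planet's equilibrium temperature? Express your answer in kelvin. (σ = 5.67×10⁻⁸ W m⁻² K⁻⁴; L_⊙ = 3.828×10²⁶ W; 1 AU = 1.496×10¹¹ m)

T_eq ≈ 505 K

d = 0.134 AU = 2.00×10¹⁰ m.
L = 0.290 × 3.828×10²⁶ = 1.11×10²⁶ W.
Flux: S = L/(4πd²) = 1.11×10²⁶/(4π×(2.00×10¹⁰)²) = 2.20×10⁴ W m⁻².
Energy balance: absorbed = emitted ⇒ πR²·S(1−A) = 4πR²·σT_eq⁴, so T_eq⁴ = S(1−A)/(4σ).
T_eq = [2.20×10⁴ × 0.67 / (4 × 5.67×10⁻⁸)]^(1/4) = (6.49×10¹⁰)^(1/4) = 505 K.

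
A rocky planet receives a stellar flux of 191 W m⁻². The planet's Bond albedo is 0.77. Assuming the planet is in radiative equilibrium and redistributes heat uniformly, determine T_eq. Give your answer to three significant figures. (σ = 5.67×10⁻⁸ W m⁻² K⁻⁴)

Energy balance: absorbed = emitted ⇒ πR²·S(1−A) = 4πR²·σT_eq⁴, so T_eq⁴ = S(1−A)/(4σ).
T_eq = [191 × 0.23 / (4 × 5.67×10⁻⁸)]^(1/4) = (1.94×10⁸)^(1/4) = 118 K.

T_eq ≈ 118 K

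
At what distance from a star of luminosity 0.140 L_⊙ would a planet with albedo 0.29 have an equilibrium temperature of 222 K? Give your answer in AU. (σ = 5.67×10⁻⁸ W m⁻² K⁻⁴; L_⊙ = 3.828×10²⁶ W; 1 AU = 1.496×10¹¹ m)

L = 0.140 × 3.828×10²⁶ = 5.36×10²⁵ W.
From T_eq⁴ = L(1−A)/(16πσd²): d = √[L(1−A)/(16πσT_eq⁴)].
d = √[5.36×10²⁵ × 0.71 / (16π × 5.67×10⁻⁸ × (222)⁴)] = 7.41×10¹⁰ m = 0.496 AU.

d ≈ 0.496 AU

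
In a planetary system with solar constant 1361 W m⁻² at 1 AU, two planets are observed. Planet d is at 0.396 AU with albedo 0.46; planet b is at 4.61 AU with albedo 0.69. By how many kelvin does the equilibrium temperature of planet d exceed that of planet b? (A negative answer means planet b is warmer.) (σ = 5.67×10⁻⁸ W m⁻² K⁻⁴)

T_eq = [S₀(1−A)/(4σd²)]^(1/4), so T ∝ (1−A)^(1/4) / √d.
T₁ = [1361×0.54/(4×5.67×10⁻⁸×0.396²)]^(1/4) = 379.14 K.
T₂ = [1361×0.31/(4×5.67×10⁻⁸×4.61²)]^(1/4) = 96.73 K.

ΔT ≈ 282.4 K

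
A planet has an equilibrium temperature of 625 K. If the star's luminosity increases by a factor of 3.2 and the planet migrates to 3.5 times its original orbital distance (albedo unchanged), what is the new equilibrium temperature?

T_eq ∝ L^(1/4) · d^(−1/2).
T′ = 625 × 3.2^(1/4) / 3.5^(1/2) = 447 K.

T_eq ≈ 447 K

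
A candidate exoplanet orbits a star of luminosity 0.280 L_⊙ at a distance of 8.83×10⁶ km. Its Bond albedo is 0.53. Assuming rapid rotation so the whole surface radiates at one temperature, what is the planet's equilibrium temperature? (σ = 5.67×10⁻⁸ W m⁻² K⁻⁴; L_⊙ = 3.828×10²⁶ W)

T_eq ≈ 690 K

d = 8.83×10⁶ km = 8.83×10⁹ m.
L = 0.280 × 3.828×10²⁶ = 1.07×10²⁶ W.
Flux: S = L/(4πd²) = 1.07×10²⁶/(4π×(8.83×10⁹)²) = 1.09×10⁵ W m⁻².
Energy balance: absorbed = emitted ⇒ πR²·S(1−A) = 4πR²·σT_eq⁴, so T_eq⁴ = S(1−A)/(4σ).
T_eq = [1.09×10⁵ × 0.47 / (4 × 5.67×10⁻⁸)]^(1/4) = (2.27×10¹¹)^(1/4) = 690 K.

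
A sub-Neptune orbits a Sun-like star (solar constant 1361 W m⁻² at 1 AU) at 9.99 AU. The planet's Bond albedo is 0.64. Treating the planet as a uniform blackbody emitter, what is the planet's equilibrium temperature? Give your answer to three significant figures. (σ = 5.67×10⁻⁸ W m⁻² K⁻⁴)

T_eq ≈ 68.2 K

Flux at 9.99 AU: S = 1361/9.99² = 13.6 W m⁻².
Energy balance: absorbed = emitted ⇒ πR²·S(1−A) = 4πR²·σT_eq⁴, so T_eq⁴ = S(1−A)/(4σ).
T_eq = [13.6 × 0.36 / (4 × 5.67×10⁻⁸)]^(1/4) = (2.16×10⁷)^(1/4) = 68.2 K.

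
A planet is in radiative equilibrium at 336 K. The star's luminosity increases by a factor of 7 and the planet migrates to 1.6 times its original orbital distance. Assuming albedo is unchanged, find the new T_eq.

T_eq ≈ 432 K

T_eq ∝ L^(1/4) · d^(−1/2).
T′ = 336 × 7^(1/4) / 1.6^(1/2) = 432 K.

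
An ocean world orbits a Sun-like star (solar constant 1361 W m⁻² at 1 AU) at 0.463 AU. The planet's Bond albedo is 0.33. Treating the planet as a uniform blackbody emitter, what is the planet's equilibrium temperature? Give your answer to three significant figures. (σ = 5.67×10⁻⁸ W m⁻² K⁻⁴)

T_eq ≈ 370 K

Flux at 0.463 AU: S = 1361/0.463² = 6350 W m⁻².
Energy balance: absorbed = emitted ⇒ πR²·S(1−A) = 4πR²·σT_eq⁴, so T_eq⁴ = S(1−A)/(4σ).
T_eq = [6350 × 0.67 / (4 × 5.67×10⁻⁸)]^(1/4) = (1.88×10¹⁰)^(1/4) = 370 K.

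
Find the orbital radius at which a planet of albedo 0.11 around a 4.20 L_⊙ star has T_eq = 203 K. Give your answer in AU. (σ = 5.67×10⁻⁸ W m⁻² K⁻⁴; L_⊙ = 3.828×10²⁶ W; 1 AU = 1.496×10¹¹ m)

d ≈ 3.63 AU

L = 4.20 × 3.828×10²⁶ = 1.61×10²⁷ W.
From T_eq⁴ = L(1−A)/(16πσd²): d = √[L(1−A)/(16πσT_eq⁴)].
d = √[1.61×10²⁷ × 0.89 / (16π × 5.67×10⁻⁸ × (203)⁴)] = 5.44×10¹¹ m = 3.63 AU.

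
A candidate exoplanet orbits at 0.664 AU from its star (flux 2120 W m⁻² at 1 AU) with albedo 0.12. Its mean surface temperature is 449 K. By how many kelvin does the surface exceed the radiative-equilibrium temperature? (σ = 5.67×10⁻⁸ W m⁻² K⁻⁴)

S = 2120/0.664² = 4808 W m⁻².
T_eq = [S(1−A)/(4σ)]^(1/4) = [4808×0.88/(4×5.67×10⁻⁸)]^(1/4) = 369.6 K.
ΔT = T_surf − T_eq = 449 − 369.6.

ΔT ≈ 79.4 K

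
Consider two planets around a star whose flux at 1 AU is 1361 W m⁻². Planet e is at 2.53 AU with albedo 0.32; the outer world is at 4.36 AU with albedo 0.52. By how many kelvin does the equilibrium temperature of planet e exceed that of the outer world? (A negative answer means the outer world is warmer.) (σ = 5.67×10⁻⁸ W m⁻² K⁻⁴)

T_eq = [S₀(1−A)/(4σd²)]^(1/4), so T ∝ (1−A)^(1/4) / √d.
T₁ = [1361×0.68/(4×5.67×10⁻⁸×2.53²)]^(1/4) = 158.90 K.
T₂ = [1361×0.48/(4×5.67×10⁻⁸×4.36²)]^(1/4) = 110.95 K.

ΔT ≈ 48.0 K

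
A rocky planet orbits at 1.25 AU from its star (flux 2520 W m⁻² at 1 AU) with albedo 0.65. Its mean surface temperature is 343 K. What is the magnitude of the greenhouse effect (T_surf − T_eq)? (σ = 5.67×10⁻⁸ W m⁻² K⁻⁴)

S = 2520/1.25² = 1613 W m⁻².
T_eq = [S(1−A)/(4σ)]^(1/4) = [1613×0.35/(4×5.67×10⁻⁸)]^(1/4) = 223.4 K.
ΔT = T_surf − T_eq = 343 − 223.4.

ΔT ≈ 119.6 K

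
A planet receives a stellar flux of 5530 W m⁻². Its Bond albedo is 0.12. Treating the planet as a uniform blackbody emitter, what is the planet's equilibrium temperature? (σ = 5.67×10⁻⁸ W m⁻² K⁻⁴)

T_eq ≈ 383 K

Energy balance: absorbed = emitted ⇒ πR²·S(1−A) = 4πR²·σT_eq⁴, so T_eq⁴ = S(1−A)/(4σ).
T_eq = [5530 × 0.88 / (4 × 5.67×10⁻⁸)]^(1/4) = (2.15×10¹⁰)^(1/4) = 383 K.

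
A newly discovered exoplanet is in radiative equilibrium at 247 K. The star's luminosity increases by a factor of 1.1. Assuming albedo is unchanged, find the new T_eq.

T_eq ≈ 253 K

T_eq ∝ L^(1/4) · d^(−1/2).
T′ = 247 × 1.1^(1/4) = 253 K.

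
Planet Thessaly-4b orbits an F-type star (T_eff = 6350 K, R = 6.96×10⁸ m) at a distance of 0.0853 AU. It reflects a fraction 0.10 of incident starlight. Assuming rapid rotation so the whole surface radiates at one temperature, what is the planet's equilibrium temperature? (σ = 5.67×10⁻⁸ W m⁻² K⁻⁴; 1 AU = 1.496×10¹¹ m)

d = 0.0853 AU = 1.28×10¹⁰ m.
L = 4πR_⋆²σT_⋆⁴ = 4π(6.96×10⁸)² × 5.67×10⁻⁸ × (6350)⁴ = 5.61×10²⁶ W.
S = L/(4πd²) = 2.74×10⁵ W m⁻².
Energy balance: absorbed = emitted ⇒ πR²·S(1−A) = 4πR²·σT_eq⁴, so T_eq⁴ = S(1−A)/(4σ).
T_eq = [2.74×10⁵ × 0.90 / (4 × 5.67×10⁻⁸)]^(1/4) = (1.09×10¹²)^(1/4) = 1020 K.

T_eq ≈ 1020 K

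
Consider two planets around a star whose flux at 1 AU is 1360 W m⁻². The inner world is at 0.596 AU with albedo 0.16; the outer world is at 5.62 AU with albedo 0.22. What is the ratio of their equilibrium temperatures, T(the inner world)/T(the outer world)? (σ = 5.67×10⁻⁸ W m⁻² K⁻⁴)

T_eq = [S₀(1−A)/(4σd²)]^(1/4), so T ∝ (1−A)^(1/4) / √d.
T₁ = [1360×0.84/(4×5.67×10⁻⁸×0.596²)]^(1/4) = 345.08 K.
T₂ = [1360×0.78/(4×5.67×10⁻⁸×5.62²)]^(1/4) = 110.31 K.

T₁/T₂ ≈ 3.128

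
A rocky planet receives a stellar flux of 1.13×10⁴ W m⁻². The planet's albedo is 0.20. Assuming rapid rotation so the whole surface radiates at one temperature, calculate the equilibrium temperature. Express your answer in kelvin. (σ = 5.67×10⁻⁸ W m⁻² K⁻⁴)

T_eq ≈ 447 K

Energy balance: absorbed = emitted ⇒ πR²·S(1−A) = 4πR²·σT_eq⁴, so T_eq⁴ = S(1−A)/(4σ).
T_eq = [1.13×10⁴ × 0.80 / (4 × 5.67×10⁻⁸)]^(1/4) = (3.99×10¹⁰)^(1/4) = 447 K.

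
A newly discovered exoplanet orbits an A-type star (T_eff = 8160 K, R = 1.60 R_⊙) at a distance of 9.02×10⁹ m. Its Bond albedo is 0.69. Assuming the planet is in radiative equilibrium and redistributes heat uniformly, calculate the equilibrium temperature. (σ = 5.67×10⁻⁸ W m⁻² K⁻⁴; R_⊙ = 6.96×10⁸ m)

T_eq ≈ 1510 K

R_⋆ = 1.60 × 6.96×10⁸ = 1.11×10⁹ m.
L = 4πR_⋆²σT_⋆⁴ = 4π(1.11×10⁹)² × 5.67×10⁻⁸ × (8160)⁴ = 3.92×10²⁷ W.
S = L/(4πd²) = 3.83×10⁶ W m⁻².
Energy balance: absorbed = emitted ⇒ πR²·S(1−A) = 4πR²·σT_eq⁴, so T_eq⁴ = S(1−A)/(4σ).
T_eq = [3.83×10⁶ × 0.31 / (4 × 5.67×10⁻⁸)]^(1/4) = (5.24×10¹²)^(1/4) = 1510 K.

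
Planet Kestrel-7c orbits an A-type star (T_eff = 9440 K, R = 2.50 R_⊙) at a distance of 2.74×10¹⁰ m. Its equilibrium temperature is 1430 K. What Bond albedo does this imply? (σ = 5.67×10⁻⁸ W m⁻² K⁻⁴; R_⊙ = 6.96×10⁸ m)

R_⋆ = 2.50 × 6.96×10⁸ = 1.74×10⁹ m.
L = 4πR_⋆²σT_⋆⁴ = 4π(1.74×10⁹)² × 5.67×10⁻⁸ × (9440)⁴ = 1.71×10²⁸ W.
S = L/(4πd²) = 1.82×10⁶ W m⁻².
From T_eq⁴ = S(1−A)/(4σ): 1−A = 4σT_eq⁴/S.
1−A = 4 × 5.67×10⁻⁸ × (1430)⁴ / 1.82×10⁶ = 0.522.

A ≈ 0.48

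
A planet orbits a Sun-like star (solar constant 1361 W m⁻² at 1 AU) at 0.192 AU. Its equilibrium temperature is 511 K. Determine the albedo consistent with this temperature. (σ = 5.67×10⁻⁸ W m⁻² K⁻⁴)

Flux at 0.192 AU: S = 1361/0.192² = 3.69×10⁴ W m⁻².
From T_eq⁴ = S(1−A)/(4σ): 1−A = 4σT_eq⁴/S.
1−A = 4 × 5.67×10⁻⁸ × (511)⁴ / 3.69×10⁴ = 0.419.

A ≈ 0.58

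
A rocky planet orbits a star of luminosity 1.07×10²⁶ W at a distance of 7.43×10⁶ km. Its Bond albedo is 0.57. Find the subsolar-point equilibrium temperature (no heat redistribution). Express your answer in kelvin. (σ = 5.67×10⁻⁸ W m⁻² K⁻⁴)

T_ss ≈ 1040 K

d = 7.43×10⁶ km = 7.43×10⁹ m.
Flux: S = L/(4πd²) = 1.07×10²⁶/(4π×(7.43×10⁹)²) = 1.54×10⁵ W m⁻².
At the subsolar point the surface absorbs S(1−A) and emits σT⁴ per unit area — no factor of 4, since only the local patch is in balance.
T = [1.54×10⁵ × 0.43 / 5.67×10⁻⁸]^(1/4) = (1.17×10¹²)^(1/4) = 1040 K.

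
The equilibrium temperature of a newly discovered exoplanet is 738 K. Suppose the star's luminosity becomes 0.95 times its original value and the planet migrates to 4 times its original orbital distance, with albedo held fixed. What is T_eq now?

T_eq ∝ L^(1/4) · d^(−1/2).
T′ = 738 × 0.95^(1/4) / 4^(1/2) = 364 K.

T_eq ≈ 364 K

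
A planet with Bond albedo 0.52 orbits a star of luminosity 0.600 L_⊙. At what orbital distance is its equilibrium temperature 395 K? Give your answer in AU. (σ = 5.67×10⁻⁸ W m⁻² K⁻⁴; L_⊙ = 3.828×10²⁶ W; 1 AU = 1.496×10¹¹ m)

L = 0.600 × 3.828×10²⁶ = 2.30×10²⁶ W.
From T_eq⁴ = L(1−A)/(16πσd²): d = √[L(1−A)/(16πσT_eq⁴)].
d = √[2.30×10²⁶ × 0.48 / (16π × 5.67×10⁻⁸ × (395)⁴)] = 3.99×10¹⁰ m = 0.266 AU.

d ≈ 0.266 AU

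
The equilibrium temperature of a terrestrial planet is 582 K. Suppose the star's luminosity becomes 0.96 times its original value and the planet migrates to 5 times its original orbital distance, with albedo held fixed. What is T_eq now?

T_eq ∝ L^(1/4) · d^(−1/2).
T′ = 582 × 0.96^(1/4) / 5^(1/2) = 258 K.

T_eq ≈ 258 K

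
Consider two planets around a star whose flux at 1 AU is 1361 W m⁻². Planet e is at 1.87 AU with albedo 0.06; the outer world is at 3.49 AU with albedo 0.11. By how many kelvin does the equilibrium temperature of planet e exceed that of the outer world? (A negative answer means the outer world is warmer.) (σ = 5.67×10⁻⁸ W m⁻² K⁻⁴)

T_eq = [S₀(1−A)/(4σd²)]^(1/4), so T ∝ (1−A)^(1/4) / √d.
T₁ = [1361×0.94/(4×5.67×10⁻⁸×1.87²)]^(1/4) = 200.41 K.
T₂ = [1361×0.89/(4×5.67×10⁻⁸×3.49²)]^(1/4) = 144.71 K.

ΔT ≈ 55.7 K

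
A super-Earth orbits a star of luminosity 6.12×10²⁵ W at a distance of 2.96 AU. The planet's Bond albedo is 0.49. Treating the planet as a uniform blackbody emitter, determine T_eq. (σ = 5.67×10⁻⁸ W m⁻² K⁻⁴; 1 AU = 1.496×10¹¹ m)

T_eq ≈ 86.4 K

d = 2.96 AU = 4.43×10¹¹ m.
Flux: S = L/(4πd²) = 6.12×10²⁵/(4π×(4.43×10¹¹)²) = 24.8 W m⁻².
Energy balance: absorbed = emitted ⇒ πR²·S(1−A) = 4πR²·σT_eq⁴, so T_eq⁴ = S(1−A)/(4σ).
T_eq = [24.8 × 0.51 / (4 × 5.67×10⁻⁸)]^(1/4) = (5.58×10⁷)^(1/4) = 86.4 K.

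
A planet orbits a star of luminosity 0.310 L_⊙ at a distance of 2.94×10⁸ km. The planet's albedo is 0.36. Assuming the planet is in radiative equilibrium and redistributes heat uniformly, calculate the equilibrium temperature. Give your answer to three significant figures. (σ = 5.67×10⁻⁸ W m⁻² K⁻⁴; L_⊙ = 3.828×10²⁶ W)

T_eq ≈ 133 K

d = 2.94×10⁸ km = 2.94×10¹¹ m.
L = 0.310 × 3.828×10²⁶ = 1.19×10²⁶ W.
Flux: S = L/(4πd²) = 1.19×10²⁶/(4π×(2.94×10¹¹)²) = 109 W m⁻².
Energy balance: absorbed = emitted ⇒ πR²·S(1−A) = 4πR²·σT_eq⁴, so T_eq⁴ = S(1−A)/(4σ).
T_eq = [109 × 0.64 / (4 × 5.67×10⁻⁸)]^(1/4) = (3.08×10⁸)^(1/4) = 133 K.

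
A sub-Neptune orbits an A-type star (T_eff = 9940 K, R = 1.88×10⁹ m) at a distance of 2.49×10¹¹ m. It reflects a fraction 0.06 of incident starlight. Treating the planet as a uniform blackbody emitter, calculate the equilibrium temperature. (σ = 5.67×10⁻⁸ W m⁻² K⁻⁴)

L = 4πR_⋆²σT_⋆⁴ = 4π(1.88×10⁹)² × 5.67×10⁻⁸ × (9940)⁴ = 2.46×10²⁸ W.
S = L/(4πd²) = 3.16×10⁴ W m⁻².
Energy balance: absorbed = emitted ⇒ πR²·S(1−A) = 4πR²·σT_eq⁴, so T_eq⁴ = S(1−A)/(4σ).
T_eq = [3.16×10⁴ × 0.94 / (4 × 5.67×10⁻⁸)]^(1/4) = (1.31×10¹¹)^(1/4) = 601 K.

T_eq ≈ 601 K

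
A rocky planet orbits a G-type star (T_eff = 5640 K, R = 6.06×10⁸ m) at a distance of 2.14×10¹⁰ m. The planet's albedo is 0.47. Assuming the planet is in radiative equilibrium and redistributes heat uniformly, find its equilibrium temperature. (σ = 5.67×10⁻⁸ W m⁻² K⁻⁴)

L = 4πR_⋆²σT_⋆⁴ = 4π(6.06×10⁸)² × 5.67×10⁻⁸ × (5640)⁴ = 2.65×10²⁶ W.
S = L/(4πd²) = 4.60×10⁴ W m⁻².
Energy balance: absorbed = emitted ⇒ πR²·S(1−A) = 4πR²·σT_eq⁴, so T_eq⁴ = S(1−A)/(4σ).
T_eq = [4.60×10⁴ × 0.53 / (4 × 5.67×10⁻⁸)]^(1/4) = (1.08×10¹¹)^(1/4) = 573 K.

T_eq ≈ 573 K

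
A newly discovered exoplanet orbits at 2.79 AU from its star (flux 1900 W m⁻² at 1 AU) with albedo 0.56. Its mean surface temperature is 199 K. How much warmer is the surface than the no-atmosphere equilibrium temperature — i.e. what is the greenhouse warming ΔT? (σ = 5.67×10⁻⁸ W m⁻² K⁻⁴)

ΔT ≈ 51.5 K

S = 1900/2.79² = 244.1 W m⁻².
T_eq = [S(1−A)/(4σ)]^(1/4) = [244.1×0.44/(4×5.67×10⁻⁸)]^(1/4) = 147.5 K.
ΔT = T_surf − T_eq = 199 − 147.5.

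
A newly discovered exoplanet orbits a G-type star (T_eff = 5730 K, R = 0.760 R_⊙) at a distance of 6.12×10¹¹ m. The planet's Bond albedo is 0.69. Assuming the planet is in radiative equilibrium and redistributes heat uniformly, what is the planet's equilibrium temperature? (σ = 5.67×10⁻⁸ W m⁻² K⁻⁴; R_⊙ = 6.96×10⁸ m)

R_⋆ = 0.760 × 6.96×10⁸ = 5.29×10⁸ m.
L = 4πR_⋆²σT_⋆⁴ = 4π(5.29×10⁸)² × 5.67×10⁻⁸ × (5730)⁴ = 2.15×10²⁶ W.
S = L/(4πd²) = 45.7 W m⁻².
Energy balance: absorbed = emitted ⇒ πR²·S(1−A) = 4πR²·σT_eq⁴, so T_eq⁴ = S(1−A)/(4σ).
T_eq = [45.7 × 0.31 / (4 × 5.67×10⁻⁸)]^(1/4) = (6.24×10⁷)^(1/4) = 88.9 K.

T_eq ≈ 88.9 K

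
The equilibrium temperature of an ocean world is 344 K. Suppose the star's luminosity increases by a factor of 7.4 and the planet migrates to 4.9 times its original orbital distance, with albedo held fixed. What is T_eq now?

T_eq ≈ 256 K

T_eq ∝ L^(1/4) · d^(−1/2).
T′ = 344 × 7.4^(1/4) / 4.9^(1/2) = 256 K.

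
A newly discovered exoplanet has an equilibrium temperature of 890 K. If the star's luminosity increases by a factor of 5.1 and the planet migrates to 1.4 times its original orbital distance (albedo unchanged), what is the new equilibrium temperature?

T_eq ∝ L^(1/4) · d^(−1/2).
T′ = 890 × 5.1^(1/4) / 1.4^(1/2) = 1130 K.

T_eq ≈ 1130 K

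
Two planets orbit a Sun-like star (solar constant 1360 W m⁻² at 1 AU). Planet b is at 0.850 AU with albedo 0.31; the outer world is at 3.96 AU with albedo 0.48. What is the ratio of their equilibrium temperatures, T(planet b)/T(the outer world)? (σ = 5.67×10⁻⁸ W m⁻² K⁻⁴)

T₁/T₂ ≈ 2.317

T_eq = [S₀(1−A)/(4σd²)]^(1/4), so T ∝ (1−A)^(1/4) / √d.
T₁ = [1360×0.69/(4×5.67×10⁻⁸×0.850²)]^(1/4) = 275.09 K.
T₂ = [1360×0.52/(4×5.67×10⁻⁸×3.96²)]^(1/4) = 118.75 K.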